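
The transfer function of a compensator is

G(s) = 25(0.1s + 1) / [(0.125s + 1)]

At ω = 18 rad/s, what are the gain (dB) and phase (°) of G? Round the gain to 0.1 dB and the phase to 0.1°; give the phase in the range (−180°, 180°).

At ω = 18 rad/s:
zero (1 + j18·0.1) = 1 + j1.8 → |·| ≈ 2.0591, ∠ ≈ 60.95°
pole (1 + j18·0.125) = 1 + j2.25 → |·| ≈ 2.4622, ∠ ≈ 66.04°
|G| = 25 · 2.0591 / (2.4622) ≈ 20.907
Gain = 20 log₁₀(20.907) ≈ 26.41 dB
∠G = (60.95°) − (66.04°) = -5.09°

26.4 dB, -5.1°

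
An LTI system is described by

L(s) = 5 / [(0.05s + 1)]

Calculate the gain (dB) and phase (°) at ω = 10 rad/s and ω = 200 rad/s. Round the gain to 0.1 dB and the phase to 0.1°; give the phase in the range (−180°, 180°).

At ω = 10 rad/s:
pole (1 + j10·0.05) = 1 + j0.5 → |·| ≈ 1.118, ∠ ≈ 26.57°
|L| = 5 · 1 / (1.118) ≈ 4.4723
Gain = 20 log₁₀(4.4723) ≈ 13.01 dB
∠L = (0°) − (26.57°) = -26.57°

At ω = 200 rad/s:
pole (1 + j200·0.05) = 1 + j10 → |·| ≈ 10.05, ∠ ≈ 84.29°
|L| = 5 · 1 / (10.05) ≈ 0.49751
Gain = 20 log₁₀(0.49751) ≈ -6.06 dB
∠L = (0°) − (84.29°) = -84.29°

ω = 10: 13.0 dB, -26.6°; ω = 200: -6.1 dB, -84.3°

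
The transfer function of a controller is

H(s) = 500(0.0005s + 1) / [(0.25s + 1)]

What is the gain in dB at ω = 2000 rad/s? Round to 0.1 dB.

3.0 dB

At ω = 2000 rad/s:
zero (1 + j2000·0.0005) = 1 + j1 → |·| ≈ 1.4142, ∠ ≈ 45.00°
pole (1 + j2000·0.25) = 1 + j500 → |·| ≈ 500, ∠ ≈ 89.89°
|H| = 500 · 1.4142 / (500) ≈ 1.4142
Gain = 20 log₁₀(1.4142) ≈ 3.01 dB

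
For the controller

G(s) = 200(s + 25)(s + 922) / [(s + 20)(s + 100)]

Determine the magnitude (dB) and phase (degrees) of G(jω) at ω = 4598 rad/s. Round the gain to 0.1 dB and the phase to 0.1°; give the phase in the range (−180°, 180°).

46.2 dB, -10.2°

At s = jω = j4598:
zero (s+25): 25 + j4598 → |·| = √(25²+4598²) = √21142229 ≈ 4598.1, ∠ = arctan(4598/25) ≈ 89.69°
zero (s+922): 922 + j4598 → |·| = √(922²+4598²) = √21991688 ≈ 4689.5, ∠ = arctan(4598/922) ≈ 78.66°
pole (s+20): 20 + j4598 → |·| = √(20²+4598²) = √21142004 ≈ 4598, ∠ = arctan(4598/20) ≈ 89.75°
pole (s+100): 100 + j4598 → |·| = √(100²+4598²) = √21151604 ≈ 4599.1, ∠ = arctan(4598/100) ≈ 88.75°
|G| = 200 · 2.1563e+07 / 2.1147e+07 ≈ 203.93
Gain = 20 log₁₀(203.93) ≈ 46.19 dB
∠G = 168.35° − 178.50° = -10.15°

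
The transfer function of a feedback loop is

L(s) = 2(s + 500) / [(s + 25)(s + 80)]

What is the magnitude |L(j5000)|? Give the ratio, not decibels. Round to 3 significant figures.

At s = jω = j5000:
zero (s+500): 500 + j5000 → |·| = √(500²+5000²) = √25250000 ≈ 5024.9, ∠ = arctan(5000/500) ≈ 84.29°
pole (s+25): 25 + j5000 → |·| = √(25²+5000²) = √25000625 ≈ 5000.1, ∠ = arctan(5000/25) ≈ 89.71°
pole (s+80): 80 + j5000 → |·| = √(80²+5000²) = √25006400 ≈ 5000.6, ∠ = arctan(5000/80) ≈ 89.08°
|L| = 2 · 5024.9 / 2.5004e+07 ≈ 0.00040193

0.000402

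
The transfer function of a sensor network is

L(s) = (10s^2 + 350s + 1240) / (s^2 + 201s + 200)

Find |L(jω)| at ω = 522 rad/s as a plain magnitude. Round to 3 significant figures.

Substitute s = j522:
Numerator: 10(j522)^2 + 350(j522) + 1240 = -2723600 + j182700
Denominator: (j522)^2 + 201(j522) + 200 = -272284 + j104922
|N| = √(2723600² + 182700²) ≈ 2.7297e+06, ∠N ≈ 176.16°
|D| = √(272284² + 104922²) ≈ 2.918e+05, ∠D ≈ 158.93°
|L| = 2.7297e+06 / 2.918e+05 ≈ 9.3547

9.35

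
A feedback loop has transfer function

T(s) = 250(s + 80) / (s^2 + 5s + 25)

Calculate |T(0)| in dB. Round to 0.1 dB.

58.1 dB

T(0) = 250·80 / 25 = 800
20 log₁₀(800) ≈ 58.06 dB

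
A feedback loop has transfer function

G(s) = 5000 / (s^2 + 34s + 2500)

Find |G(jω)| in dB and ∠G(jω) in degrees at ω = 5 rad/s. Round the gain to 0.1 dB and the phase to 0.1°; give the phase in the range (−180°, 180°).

At s = jω = j5:
quadratic: (j5)² + 34·j5 + 2500 = 2475 + j170 → |·| ≈ 2480.8, ∠ ≈ 3.93°
|G| = 5000 / 2480.8 ≈ 2.0155
Gain = 20 log₁₀(2.0155) ≈ 6.09 dB
∠G = 0.00° − 3.93° = -3.93°

6.1 dB, -3.9°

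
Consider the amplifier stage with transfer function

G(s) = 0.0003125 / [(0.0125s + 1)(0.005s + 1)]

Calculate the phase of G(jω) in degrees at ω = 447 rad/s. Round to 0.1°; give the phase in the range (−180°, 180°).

At ω = 447 rad/s:
pole (1 + j447·0.0125) = 1 + j5.5875 → |·| ≈ 5.6763, ∠ ≈ 79.85°
pole (1 + j447·0.005) = 1 + j2.235 → |·| ≈ 2.4485, ∠ ≈ 65.89°
∠G = (0°) − (79.85° + 65.89°) = -145.74°

-145.7°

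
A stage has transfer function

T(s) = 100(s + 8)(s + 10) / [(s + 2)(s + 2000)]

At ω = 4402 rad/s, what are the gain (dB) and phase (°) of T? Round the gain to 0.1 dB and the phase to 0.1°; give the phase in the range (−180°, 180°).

39.2 dB, 24.2°

At s = jω = j4402:
zero (s+8): 8 + j4402 → |·| = √(8²+4402²) = √19377668 ≈ 4402, ∠ = arctan(4402/8) ≈ 89.90°
zero (s+10): 10 + j4402 → |·| = √(10²+4402²) = √19377704 ≈ 4402, ∠ = arctan(4402/10) ≈ 89.87°
pole (s+2): 2 + j4402 → |·| = √(2²+4402²) = √19377608 ≈ 4402, ∠ = arctan(4402/2) ≈ 89.97°
pole (s+2000): 2000 + j4402 → |·| = √(2000²+4402²) = √23377604 ≈ 4835, ∠ = arctan(4402/2000) ≈ 65.57°
|T| = 100 · 1.9378e+07 / 2.1284e+07 ≈ 91.045
Gain = 20 log₁₀(91.045) ≈ 39.19 dB
∠T = 179.77° − 155.54° = 24.23°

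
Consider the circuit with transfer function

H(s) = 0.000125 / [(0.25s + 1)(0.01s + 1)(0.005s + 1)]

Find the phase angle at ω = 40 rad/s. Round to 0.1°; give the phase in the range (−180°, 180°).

At ω = 40 rad/s:
pole (1 + j40·0.25) = 1 + j10 → |·| ≈ 10.05, ∠ ≈ 84.29°
pole (1 + j40·0.01) = 1 + j0.4 → |·| ≈ 1.077, ∠ ≈ 21.80°
pole (1 + j40·0.005) = 1 + j0.2 → |·| ≈ 1.0198, ∠ ≈ 11.31°
∠H = (0°) − (84.29° + 21.80° + 11.31°) = -117.40°

-117.4°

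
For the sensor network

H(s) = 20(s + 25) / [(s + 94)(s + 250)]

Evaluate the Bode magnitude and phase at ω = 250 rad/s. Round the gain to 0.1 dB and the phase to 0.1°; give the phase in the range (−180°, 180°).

At s = jω = j250:
zero (s+25): 25 + j250 → |·| = √(25²+250²) = √63125 ≈ 251.25, ∠ = arctan(250/25) ≈ 84.29°
pole (s+94): 94 + j250 → |·| = √(94²+250²) = √71336 ≈ 267.09, ∠ = arctan(250/94) ≈ 69.39°
pole (s+250): 250 + j250 → |·| = √(250²+250²) = √125000 ≈ 353.55, ∠ = arctan(250/250) ≈ 45.00°
|H| = 20 · 251.25 / 94430 ≈ 0.053214
Gain = 20 log₁₀(0.053214) ≈ -25.48 dB
∠H = 84.29° − 114.39° = -30.10°

-25.5 dB, -30.1°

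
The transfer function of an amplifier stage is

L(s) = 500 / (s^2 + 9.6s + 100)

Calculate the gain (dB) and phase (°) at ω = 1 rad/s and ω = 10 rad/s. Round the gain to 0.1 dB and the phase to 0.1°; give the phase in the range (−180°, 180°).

ω = 1: 14.0 dB, -5.5°; ω = 10: 14.3 dB, -90.0°

At s = jω = j1:
quadratic: (j1)² + 9.6·j1 + 100 = 99 + j9.6 → |·| ≈ 99.464, ∠ ≈ 5.54°
|L| = 500 / 99.464 ≈ 5.0269
Gain = 20 log₁₀(5.0269) ≈ 14.03 dB
∠L = 0.00° − 5.54° = -5.54°

At s = jω = j10:
quadratic: (j10)² + 9.6·j10 + 100 = 0 + j96 → |·| ≈ 96, ∠ ≈ 90.00°
|L| = 500 / 96 ≈ 5.2083
Gain = 20 log₁₀(5.2083) ≈ 14.33 dB
∠L = 0.00° − 90.00° = -90.00°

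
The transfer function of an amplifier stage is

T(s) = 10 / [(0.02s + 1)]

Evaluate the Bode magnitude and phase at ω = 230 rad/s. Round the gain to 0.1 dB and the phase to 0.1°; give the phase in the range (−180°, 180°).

At ω = 230 rad/s:
pole (1 + j230·0.02) = 1 + j4.6 → |·| ≈ 4.7074, ∠ ≈ 77.74°
|T| = 10 · 1 / (4.7074) ≈ 2.1243
Gain = 20 log₁₀(2.1243) ≈ 6.54 dB
∠T = (0°) − (77.74°) = -77.74°

6.5 dB, -77.7°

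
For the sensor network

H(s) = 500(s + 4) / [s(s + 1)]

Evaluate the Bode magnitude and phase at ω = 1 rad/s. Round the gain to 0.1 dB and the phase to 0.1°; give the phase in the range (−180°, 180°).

At s = jω = j1:
zero (s+4): 4 + j1 → |·| = √(4²+1²) = √17 ≈ 4.1231, ∠ = arctan(1/4) ≈ 14.04°
pole (s+1): 1 + j1 → |·| = √(1²+1²) = √2 ≈ 1.4142, ∠ = arctan(1/1) ≈ 45.00°
pole at origin: |s| = 1, ∠ = 90.00° (in denominator)
|H| = 500 · 4.1231 / 1.4142 ≈ 1457.7
Gain = 20 log₁₀(1457.7) ≈ 63.27 dB
∠H = 14.04° − 135.00° = -120.96°

63.3 dB, -121.0°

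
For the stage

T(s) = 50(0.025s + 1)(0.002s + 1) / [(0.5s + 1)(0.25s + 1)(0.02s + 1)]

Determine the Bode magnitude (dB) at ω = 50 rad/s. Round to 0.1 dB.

-14.8 dB

At ω = 50 rad/s:
zero (1 + j50·0.025) = 1 + j1.25 → |·| ≈ 1.6008, ∠ ≈ 51.34°
zero (1 + j50·0.002) = 1 + j0.1 → |·| ≈ 1.005, ∠ ≈ 5.71°
pole (1 + j50·0.5) = 1 + j25 → |·| ≈ 25.02, ∠ ≈ 87.71°
pole (1 + j50·0.25) = 1 + j12.5 → |·| ≈ 12.54, ∠ ≈ 85.43°
pole (1 + j50·0.02) = 1 + j1 → |·| ≈ 1.4142, ∠ ≈ 45.00°
|T| = 50 · 1.6008 · 1.005 / (25.02 · 12.54 · 1.4142) ≈ 0.18129
Gain = 20 log₁₀(0.18129) ≈ -14.83 dB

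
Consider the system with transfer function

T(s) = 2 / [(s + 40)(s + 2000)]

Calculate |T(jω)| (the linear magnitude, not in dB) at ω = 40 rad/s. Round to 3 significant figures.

At s = jω = j40:
pole (s+40): 40 + j40 → |·| = √(40²+40²) = √3200 ≈ 56.569, ∠ = arctan(40/40) ≈ 45.00°
pole (s+2000): 2000 + j40 → |·| = √(2000²+40²) = √4001600 ≈ 2000.4, ∠ = arctan(40/2000) ≈ 1.15°
|T| = 2 / 1.1316e+05 ≈ 1.7674e-05

1.77e-05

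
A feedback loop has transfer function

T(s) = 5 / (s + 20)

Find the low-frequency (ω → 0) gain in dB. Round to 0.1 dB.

T(0) = 5 / (20) = 0.25
20 log₁₀(0.25) ≈ -12.04 dB

-12.0 dB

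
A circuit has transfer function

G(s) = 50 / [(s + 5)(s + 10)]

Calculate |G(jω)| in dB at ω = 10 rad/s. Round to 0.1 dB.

At s = jω = j10:
pole (s+5): 5 + j10 → |·| = √(5²+10²) = √125 ≈ 11.18, ∠ = arctan(10/5) ≈ 63.43°
pole (s+10): 10 + j10 → |·| = √(10²+10²) = √200 ≈ 14.142, ∠ = arctan(10/10) ≈ 45.00°
|G| = 50 / 158.11 ≈ 0.31624
Gain = 20 log₁₀(0.31624) ≈ -10.00 dB

-10.0 dB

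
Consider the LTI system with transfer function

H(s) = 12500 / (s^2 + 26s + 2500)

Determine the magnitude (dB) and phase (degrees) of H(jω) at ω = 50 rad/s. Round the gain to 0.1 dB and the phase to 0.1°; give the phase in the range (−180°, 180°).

19.7 dB, -90.0°

At s = jω = j50:
quadratic: (j50)² + 26·j50 + 2500 = 0 + j1300 → |·| ≈ 1300, ∠ ≈ 90.00°
|H| = 12500 / 1300 ≈ 9.6154
Gain = 20 log₁₀(9.6154) ≈ 19.66 dB
∠H = 0.00° − 90.00° = -90.00°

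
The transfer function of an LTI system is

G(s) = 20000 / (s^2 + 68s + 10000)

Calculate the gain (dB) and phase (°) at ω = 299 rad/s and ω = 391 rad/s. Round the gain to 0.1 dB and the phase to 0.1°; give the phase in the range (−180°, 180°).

ω = 299: -12.3 dB, -165.6°; ω = 391: -17.2 dB, -169.5°

At s = jω = j299:
quadratic: (j299)² + 68·j299 + 10000 = -79401 + j20332 → |·| ≈ 81963, ∠ ≈ 165.64°
|G| = 20000 / 81963 ≈ 0.24401
Gain = 20 log₁₀(0.24401) ≈ -12.25 dB
∠G = 0.00° − 165.64° = -165.64°

At s = jω = j391:
quadratic: (j391)² + 68·j391 + 10000 = -142881 + j26588 → |·| ≈ 1.4533e+05, ∠ ≈ 169.46°
|G| = 20000 / 1.4533e+05 ≈ 0.13762
Gain = 20 log₁₀(0.13762) ≈ -17.23 dB
∠G = 0.00° − 169.46° = -169.46°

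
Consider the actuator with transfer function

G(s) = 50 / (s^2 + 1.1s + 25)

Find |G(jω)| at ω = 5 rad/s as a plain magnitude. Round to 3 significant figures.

9.09

At s = jω = j5:
quadratic: (j5)² + 1.1·j5 + 25 = 0 + j5.5 → |·| ≈ 5.5, ∠ ≈ 90.00°
|G| = 50 / 5.5 ≈ 9.0909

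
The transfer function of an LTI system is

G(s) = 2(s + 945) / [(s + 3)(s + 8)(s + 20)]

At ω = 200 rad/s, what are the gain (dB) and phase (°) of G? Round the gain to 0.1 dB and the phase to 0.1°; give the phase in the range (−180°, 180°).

-72.4 dB, 110.8°

At s = jω = j200:
zero (s+945): 945 + j200 → |·| = √(945²+200²) = √933025 ≈ 965.93, ∠ = arctan(200/945) ≈ 11.95°
pole (s+3): 3 + j200 → |·| = √(3²+200²) = √40009 ≈ 200.02, ∠ = arctan(200/3) ≈ 89.14°
pole (s+8): 8 + j200 → |·| = √(8²+200²) = √40064 ≈ 200.16, ∠ = arctan(200/8) ≈ 87.71°
pole (s+20): 20 + j200 → |·| = √(20²+200²) = √40400 ≈ 201, ∠ = arctan(200/20) ≈ 84.29°
|G| = 2 · 965.93 / 8.0472e+06 ≈ 0.00024007
Gain = 20 log₁₀(0.00024007) ≈ -72.39 dB
∠G = 11.95° − 261.14° = -249.19° ≡ 110.81° (principal value)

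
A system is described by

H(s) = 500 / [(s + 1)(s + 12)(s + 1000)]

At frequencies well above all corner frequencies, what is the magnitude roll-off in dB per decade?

-60 dB/decade

Each pole contributes −20 dB/decade at high frequency; each zero contributes +20 dB/decade.
Net: 0 zero(s) − 3 pole(s) → -60 dB/decade.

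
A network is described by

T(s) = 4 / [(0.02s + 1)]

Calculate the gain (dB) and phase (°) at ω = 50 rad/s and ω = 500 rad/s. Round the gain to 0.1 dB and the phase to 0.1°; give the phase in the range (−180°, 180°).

ω = 50: 9.0 dB, -45.0°; ω = 500: -8.0 dB, -84.3°

At ω = 50 rad/s:
pole (1 + j50·0.02) = 1 + j1 → |·| ≈ 1.4142, ∠ ≈ 45.00°
|T| = 4 · 1 / (1.4142) ≈ 2.8285
Gain = 20 log₁₀(2.8285) ≈ 9.03 dB
∠T = (0°) − (45.00°) = -45.00°

At ω = 500 rad/s:
pole (1 + j500·0.02) = 1 + j10 → |·| ≈ 10.05, ∠ ≈ 84.29°
|T| = 4 · 1 / (10.05) ≈ 0.39801
Gain = 20 log₁₀(0.39801) ≈ -8.00 dB
∠T = (0°) − (84.29°) = -84.29°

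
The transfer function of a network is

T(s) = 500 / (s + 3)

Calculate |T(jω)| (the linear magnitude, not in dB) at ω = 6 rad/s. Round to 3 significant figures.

At s = jω = j6:
pole (s+3): 3 + j6 → |·| = √(3²+6²) = √45 ≈ 6.7082, ∠ = arctan(6/3) ≈ 63.43°
|T| = 500 / 6.7082 ≈ 74.536

74.5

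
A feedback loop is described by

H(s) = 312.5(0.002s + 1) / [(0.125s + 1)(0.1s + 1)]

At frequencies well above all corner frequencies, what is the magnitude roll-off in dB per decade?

Each pole contributes −20 dB/decade at high frequency; each zero contributes +20 dB/decade.
Net: 1 zero(s) − 2 pole(s) → -20 dB/decade.

-20 dB/decade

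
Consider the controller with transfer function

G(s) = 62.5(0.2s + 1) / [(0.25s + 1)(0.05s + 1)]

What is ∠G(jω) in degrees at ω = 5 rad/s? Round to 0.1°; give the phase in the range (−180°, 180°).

At ω = 5 rad/s:
zero (1 + j5·0.2) = 1 + j1 → |·| ≈ 1.4142, ∠ ≈ 45.00°
pole (1 + j5·0.25) = 1 + j1.25 → |·| ≈ 1.6008, ∠ ≈ 51.34°
pole (1 + j5·0.05) = 1 + j0.25 → |·| ≈ 1.0308, ∠ ≈ 14.04°
∠G = (45.00°) − (51.34° + 14.04°) = -20.38°

-20.4°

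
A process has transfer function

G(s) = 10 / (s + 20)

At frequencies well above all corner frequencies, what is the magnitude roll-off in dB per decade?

-20 dB/decade

Each pole contributes −20 dB/decade at high frequency; each zero contributes +20 dB/decade.
Net: 0 zero(s) − 1 pole(s) → -20 dB/decade.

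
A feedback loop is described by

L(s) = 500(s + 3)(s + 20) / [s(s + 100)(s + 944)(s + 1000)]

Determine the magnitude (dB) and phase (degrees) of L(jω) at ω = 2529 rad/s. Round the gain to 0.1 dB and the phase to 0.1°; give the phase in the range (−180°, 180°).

-83.3 dB, -136.2°

At s = jω = j2529:
zero (s+3): 3 + j2529 → |·| = √(3²+2529²) = √6395850 ≈ 2529, ∠ = arctan(2529/3) ≈ 89.93°
zero (s+20): 20 + j2529 → |·| = √(20²+2529²) = √6396241 ≈ 2529.1, ∠ = arctan(2529/20) ≈ 89.55°
pole (s+100): 100 + j2529 → |·| = √(100²+2529²) = √6405841 ≈ 2531, ∠ = arctan(2529/100) ≈ 87.74°
pole (s+944): 944 + j2529 → |·| = √(944²+2529²) = √7286977 ≈ 2699.4, ∠ = arctan(2529/944) ≈ 69.53°
pole (s+1000): 1000 + j2529 → |·| = √(1000²+2529²) = √7395841 ≈ 2719.5, ∠ = arctan(2529/1000) ≈ 68.43°
pole at origin: |s| = 2529, ∠ = 90.00° (in denominator)
|L| = 500 · 6.3961e+06 / 4.6989e+13 ≈ 6.806e-05
Gain = 20 log₁₀(6.806e-05) ≈ -83.34 dB
∠L = 179.48° − 315.70° = -136.22°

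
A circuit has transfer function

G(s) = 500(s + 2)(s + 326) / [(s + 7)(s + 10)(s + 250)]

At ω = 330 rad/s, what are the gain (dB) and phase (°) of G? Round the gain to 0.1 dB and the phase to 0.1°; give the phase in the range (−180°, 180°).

At s = jω = j330:
zero (s+2): 2 + j330 → |·| = √(2²+330²) = √108904 ≈ 330.01, ∠ = arctan(330/2) ≈ 89.65°
zero (s+326): 326 + j330 → |·| = √(326²+330²) = √215176 ≈ 463.87, ∠ = arctan(330/326) ≈ 45.35°
pole (s+7): 7 + j330 → |·| = √(7²+330²) = √108949 ≈ 330.07, ∠ = arctan(330/7) ≈ 88.78°
pole (s+10): 10 + j330 → |·| = √(10²+330²) = √109000 ≈ 330.15, ∠ = arctan(330/10) ≈ 88.26°
pole (s+250): 250 + j330 → |·| = √(250²+330²) = √171400 ≈ 414, ∠ = arctan(330/250) ≈ 52.85°
|G| = 500 · 1.5308e+05 / 4.5115e+07 ≈ 1.6966
Gain = 20 log₁₀(1.6966) ≈ 4.59 dB
∠G = 135.00° − 229.89° = -94.89°

4.6 dB, -94.9°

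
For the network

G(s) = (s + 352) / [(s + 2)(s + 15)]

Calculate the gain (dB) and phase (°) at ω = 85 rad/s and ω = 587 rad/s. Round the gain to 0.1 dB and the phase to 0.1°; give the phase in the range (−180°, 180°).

ω = 85: -26.1 dB, -155.1°; ω = 587: -54.0 dB, -119.3°

At s = jω = j85:
zero (s+352): 352 + j85 → |·| = √(352²+85²) = √131129 ≈ 362.12, ∠ = arctan(85/352) ≈ 13.58°
pole (s+2): 2 + j85 → |·| = √(2²+85²) = √7229 ≈ 85.024, ∠ = arctan(85/2) ≈ 88.65°
pole (s+15): 15 + j85 → |·| = √(15²+85²) = √7450 ≈ 86.313, ∠ = arctan(85/15) ≈ 79.99°
|G| = 1 · 362.12 / 7338.7 ≈ 0.049344
Gain = 20 log₁₀(0.049344) ≈ -26.14 dB
∠G = 13.58° − 168.64° = -155.06°

At s = jω = j587:
zero (s+352): 352 + j587 → |·| = √(352²+587²) = √468473 ≈ 684.45, ∠ = arctan(587/352) ≈ 59.05°
pole (s+2): 2 + j587 → |·| = √(2²+587²) = √344573 ≈ 587, ∠ = arctan(587/2) ≈ 89.80°
pole (s+15): 15 + j587 → |·| = √(15²+587²) = √344794 ≈ 587.19, ∠ = arctan(587/15) ≈ 88.54°
|G| = 1 · 684.45 / 3.4468e+05 ≈ 0.0019858
Gain = 20 log₁₀(0.0019858) ≈ -54.04 dB
∠G = 59.05° − 178.34° = -119.29°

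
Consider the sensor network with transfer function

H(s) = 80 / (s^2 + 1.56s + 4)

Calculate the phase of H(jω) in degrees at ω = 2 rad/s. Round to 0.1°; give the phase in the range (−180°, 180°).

At s = jω = j2:
quadratic: (j2)² + 1.56·j2 + 4 = 0 + j3.12 → |·| ≈ 3.12, ∠ ≈ 90.00°
∠H = 0.00° − 90.00° = -90.00°

-90.0°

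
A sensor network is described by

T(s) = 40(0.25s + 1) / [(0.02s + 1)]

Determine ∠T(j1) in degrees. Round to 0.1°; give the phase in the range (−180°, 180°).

At ω = 1 rad/s:
zero (1 + j1·0.25) = 1 + j0.25 → |·| ≈ 1.0308, ∠ ≈ 14.04°
pole (1 + j1·0.02) = 1 + j0.02 → |·| ≈ 1.0002, ∠ ≈ 1.15°
∠T = (14.04°) − (1.15°) = 12.89°

12.9°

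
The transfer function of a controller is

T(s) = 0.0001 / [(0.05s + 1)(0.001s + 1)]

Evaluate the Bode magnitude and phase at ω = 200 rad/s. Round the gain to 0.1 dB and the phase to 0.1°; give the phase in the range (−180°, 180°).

-100.2 dB, -95.6°

At ω = 200 rad/s:
pole (1 + j200·0.05) = 1 + j10 → |·| ≈ 10.05, ∠ ≈ 84.29°
pole (1 + j200·0.001) = 1 + j0.2 → |·| ≈ 1.0198, ∠ ≈ 11.31°
|T| = 0.0001 · 1 / (10.05 · 1.0198) ≈ 9.7571e-06
Gain = 20 log₁₀(9.7571e-06) ≈ -100.21 dB
∠T = (0°) − (84.29° + 11.31°) = -95.60°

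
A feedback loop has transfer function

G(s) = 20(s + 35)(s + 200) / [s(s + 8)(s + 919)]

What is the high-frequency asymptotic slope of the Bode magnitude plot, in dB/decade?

-20 dB/decade

Each pole contributes −20 dB/decade at high frequency; each zero contributes +20 dB/decade.
Net: 2 zero(s) − 3 pole(s) → -20 dB/decade.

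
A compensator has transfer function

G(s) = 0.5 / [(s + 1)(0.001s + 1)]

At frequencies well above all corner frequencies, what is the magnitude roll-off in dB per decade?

-40 dB/decade

Each pole contributes −20 dB/decade at high frequency; each zero contributes +20 dB/decade.
Net: 0 zero(s) − 2 pole(s) → -40 dB/decade.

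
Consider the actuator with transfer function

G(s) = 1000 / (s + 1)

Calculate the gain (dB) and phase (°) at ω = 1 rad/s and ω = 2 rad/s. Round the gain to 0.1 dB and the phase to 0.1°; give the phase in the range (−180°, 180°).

At s = jω = j1:
pole (s+1): 1 + j1 → |·| = √(1²+1²) = √2 ≈ 1.4142, ∠ = arctan(1/1) ≈ 45.00°
|G| = 1000 / 1.4142 ≈ 707.11
Gain = 20 log₁₀(707.11) ≈ 56.99 dB
∠G = 0.00° − 45.00° = -45.00°

At s = jω = j2:
pole (s+1): 1 + j2 → |·| = √(1²+2²) = √5 ≈ 2.2361, ∠ = arctan(2/1) ≈ 63.43°
|G| = 1000 / 2.2361 ≈ 447.21
Gain = 20 log₁₀(447.21) ≈ 53.01 dB
∠G = 0.00° − 63.43° = -63.43°

ω = 1: 57.0 dB, -45.0°; ω = 2: 53.0 dB, -63.4°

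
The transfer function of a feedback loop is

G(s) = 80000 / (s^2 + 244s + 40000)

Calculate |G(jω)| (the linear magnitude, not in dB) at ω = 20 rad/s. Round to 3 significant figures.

2.01

At s = jω = j20:
quadratic: (j20)² + 244·j20 + 40000 = 39600 + j4880 → |·| ≈ 39900, ∠ ≈ 7.03°
|G| = 80000 / 39900 ≈ 2.005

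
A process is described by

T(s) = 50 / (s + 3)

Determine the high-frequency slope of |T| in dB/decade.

Each pole contributes −20 dB/decade at high frequency; each zero contributes +20 dB/decade.
Net: 0 zero(s) − 1 pole(s) → -20 dB/decade.

-20 dB/decade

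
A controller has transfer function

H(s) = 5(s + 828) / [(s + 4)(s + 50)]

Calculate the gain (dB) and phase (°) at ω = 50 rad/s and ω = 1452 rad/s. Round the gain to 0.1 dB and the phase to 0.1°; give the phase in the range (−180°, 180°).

At s = jω = j50:
zero (s+828): 828 + j50 → |·| = √(828²+50²) = √688084 ≈ 829.51, ∠ = arctan(50/828) ≈ 3.46°
pole (s+4): 4 + j50 → |·| = √(4²+50²) = √2516 ≈ 50.16, ∠ = arctan(50/4) ≈ 85.43°
pole (s+50): 50 + j50 → |·| = √(50²+50²) = √5000 ≈ 70.711, ∠ = arctan(50/50) ≈ 45.00°
|H| = 5 · 829.51 / 3546.9 ≈ 1.1693
Gain = 20 log₁₀(1.1693) ≈ 1.36 dB
∠H = 3.46° − 130.43° = -126.97°

At s = jω = j1452:
zero (s+828): 828 + j1452 → |·| = √(828²+1452²) = √2793888 ≈ 1671.5, ∠ = arctan(1452/828) ≈ 60.31°
pole (s+4): 4 + j1452 → |·| = √(4²+1452²) = √2108320 ≈ 1452, ∠ = arctan(1452/4) ≈ 89.84°
pole (s+50): 50 + j1452 → |·| = √(50²+1452²) = √2110804 ≈ 1452.9, ∠ = arctan(1452/50) ≈ 88.03°
|H| = 5 · 1671.5 / 2.1096e+06 ≈ 0.0039617
Gain = 20 log₁₀(0.0039617) ≈ -48.04 dB
∠H = 60.31° − 177.87° = -117.56°

ω = 50: 1.4 dB, -127.0°; ω = 1452: -48.0 dB, -117.6°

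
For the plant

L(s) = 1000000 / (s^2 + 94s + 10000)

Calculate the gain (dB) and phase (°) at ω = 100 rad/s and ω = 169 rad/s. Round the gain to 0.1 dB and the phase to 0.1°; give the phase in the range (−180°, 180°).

ω = 100: 40.5 dB, -90.0°; ω = 169: 32.2 dB, -139.4°

At s = jω = j100:
quadratic: (j100)² + 94·j100 + 10000 = 0 + j9400 → |·| ≈ 9400, ∠ ≈ 90.00°
|L| = 1000000 / 9400 ≈ 106.38
Gain = 20 log₁₀(106.38) ≈ 40.54 dB
∠L = 0.00° − 90.00° = -90.00°

At s = jω = j169:
quadratic: (j169)² + 94·j169 + 10000 = -18561 + j15886 → |·| ≈ 24431, ∠ ≈ 139.44°
|L| = 1000000 / 24431 ≈ 40.932
Gain = 20 log₁₀(40.932) ≈ 32.24 dB
∠L = 0.00° − 139.44° = -139.44°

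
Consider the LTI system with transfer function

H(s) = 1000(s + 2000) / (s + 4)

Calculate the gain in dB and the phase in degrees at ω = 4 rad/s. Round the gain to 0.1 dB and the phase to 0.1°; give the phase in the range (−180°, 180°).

At s = jω = j4:
zero (s+2000): 2000 + j4 → |·| = √(2000²+4²) = √4000016 ≈ 2000, ∠ = arctan(4/2000) ≈ 0.11°
pole (s+4): 4 + j4 → |·| = √(4²+4²) = √32 ≈ 5.6569, ∠ = arctan(4/4) ≈ 45.00°
|H| = 1000 · 2000 / 5.6569 ≈ 3.5355e+05
Gain = 20 log₁₀(3.5355e+05) ≈ 110.97 dB
∠H = 0.11° − 45.00° = -44.89°

111.0 dB, -44.9°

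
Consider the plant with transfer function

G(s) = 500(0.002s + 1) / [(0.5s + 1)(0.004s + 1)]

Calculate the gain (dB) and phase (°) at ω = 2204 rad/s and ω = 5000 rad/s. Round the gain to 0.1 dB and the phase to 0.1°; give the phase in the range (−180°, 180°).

ω = 2204: -12.7 dB, -96.3°; ω = 5000: -20.0 dB, -92.8°

At ω = 2204 rad/s:
zero (1 + j2204·0.002) = 1 + j4.408 → |·| ≈ 4.52, ∠ ≈ 77.22°
pole (1 + j2204·0.5) = 1 + j1102 → |·| ≈ 1102, ∠ ≈ 89.95°
pole (1 + j2204·0.004) = 1 + j8.816 → |·| ≈ 8.8725, ∠ ≈ 83.53°
|G| = 500 · 4.52 / (1102 · 8.8725) ≈ 0.23114
Gain = 20 log₁₀(0.23114) ≈ -12.72 dB
∠G = (77.22°) − (89.95° + 83.53°) = -96.26°

At ω = 5000 rad/s:
zero (1 + j5000·0.002) = 1 + j10 → |·| ≈ 10.05, ∠ ≈ 84.29°
pole (1 + j5000·0.5) = 1 + j2500 → |·| ≈ 2500, ∠ ≈ 89.98°
pole (1 + j5000·0.004) = 1 + j20 → |·| ≈ 20.025, ∠ ≈ 87.14°
|G| = 500 · 10.05 / (2500 · 20.025) ≈ 0.10037
Gain = 20 log₁₀(0.10037) ≈ -19.97 dB
∠G = (84.29°) − (89.98° + 87.14°) = -92.83°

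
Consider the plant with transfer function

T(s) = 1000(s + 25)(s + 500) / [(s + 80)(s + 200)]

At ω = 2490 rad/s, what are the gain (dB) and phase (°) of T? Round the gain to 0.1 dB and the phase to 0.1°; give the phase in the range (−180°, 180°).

60.1 dB, -5.5°

At s = jω = j2490:
zero (s+25): 25 + j2490 → |·| = √(25²+2490²) = √6200725 ≈ 2490.1, ∠ = arctan(2490/25) ≈ 89.42°
zero (s+500): 500 + j2490 → |·| = √(500²+2490²) = √6450100 ≈ 2539.7, ∠ = arctan(2490/500) ≈ 78.65°
pole (s+80): 80 + j2490 → |·| = √(80²+2490²) = √6206500 ≈ 2491.3, ∠ = arctan(2490/80) ≈ 88.16°
pole (s+200): 200 + j2490 → |·| = √(200²+2490²) = √6240100 ≈ 2498, ∠ = arctan(2490/200) ≈ 85.41°
|T| = 1000 · 6.3241e+06 / 6.2233e+06 ≈ 1016.2
Gain = 20 log₁₀(1016.2) ≈ 60.14 dB
∠T = 168.07° − 173.57° = -5.50°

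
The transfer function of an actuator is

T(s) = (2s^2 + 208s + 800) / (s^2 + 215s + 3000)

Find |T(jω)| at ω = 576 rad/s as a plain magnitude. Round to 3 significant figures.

1.92

Substitute s = j576:
Numerator: 2(j576)^2 + 208(j576) + 800 = -662752 + j119808
Denominator: (j576)^2 + 215(j576) + 3000 = -328776 + j123840
|N| = √(662752² + 119808²) ≈ 6.7349e+05, ∠N ≈ 169.75°
|D| = √(328776² + 123840²) ≈ 3.5133e+05, ∠D ≈ 159.36°
|T| = 6.7349e+05 / 3.5133e+05 ≈ 1.917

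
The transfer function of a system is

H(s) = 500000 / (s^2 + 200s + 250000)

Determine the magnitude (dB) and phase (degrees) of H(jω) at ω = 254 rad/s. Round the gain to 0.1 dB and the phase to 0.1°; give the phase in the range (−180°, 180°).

8.3 dB, -15.3°

At s = jω = j254:
quadratic: (j254)² + 200·j254 + 250000 = 185484 + j50800 → |·| ≈ 1.9231e+05, ∠ ≈ 15.32°
|H| = 500000 / 1.9231e+05 ≈ 2.6
Gain = 20 log₁₀(2.6) ≈ 8.30 dB
∠H = 0.00° − 15.32° = -15.32°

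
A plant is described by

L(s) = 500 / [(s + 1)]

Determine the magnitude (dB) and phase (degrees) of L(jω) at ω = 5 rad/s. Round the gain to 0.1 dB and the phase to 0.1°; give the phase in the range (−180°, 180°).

39.8 dB, -78.7°

At ω = 5 rad/s:
pole (1 + j5·1) = 1 + j5 → |·| ≈ 5.099, ∠ ≈ 78.69°
|L| = 500 · 1 / (5.099) ≈ 98.058
Gain = 20 log₁₀(98.058) ≈ 39.83 dB
∠L = (0°) − (78.69°) = -78.69°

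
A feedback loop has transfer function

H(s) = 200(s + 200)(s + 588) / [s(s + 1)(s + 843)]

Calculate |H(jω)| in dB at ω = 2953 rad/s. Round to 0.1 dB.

At s = jω = j2953:
zero (s+200): 200 + j2953 → |·| = √(200²+2953²) = √8760209 ≈ 2959.8, ∠ = arctan(2953/200) ≈ 86.13°
zero (s+588): 588 + j2953 → |·| = √(588²+2953²) = √9065953 ≈ 3011, ∠ = arctan(2953/588) ≈ 78.74°
pole (s+1): 1 + j2953 → |·| = √(1²+2953²) = √8720210 ≈ 2953, ∠ = arctan(2953/1) ≈ 89.98°
pole (s+843): 843 + j2953 → |·| = √(843²+2953²) = √9430858 ≈ 3071, ∠ = arctan(2953/843) ≈ 74.07°
pole at origin: |s| = 2953, ∠ = 90.00° (in denominator)
|H| = 200 · 8.912e+06 / 2.678e+10 ≈ 0.066557
Gain = 20 log₁₀(0.066557) ≈ -23.54 dB

-23.5 dB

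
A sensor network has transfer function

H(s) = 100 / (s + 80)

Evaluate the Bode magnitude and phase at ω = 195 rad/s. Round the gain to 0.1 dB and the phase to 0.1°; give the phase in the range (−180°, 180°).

At s = jω = j195:
pole (s+80): 80 + j195 → |·| = √(80²+195²) = √44425 ≈ 210.77, ∠ = arctan(195/80) ≈ 67.69°
|H| = 100 / 210.77 ≈ 0.47445
Gain = 20 log₁₀(0.47445) ≈ -6.48 dB
∠H = 0.00° − 67.69° = -67.69°

-6.5 dB, -67.7°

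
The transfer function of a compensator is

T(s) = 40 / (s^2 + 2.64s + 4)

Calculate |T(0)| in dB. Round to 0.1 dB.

20.0 dB

T(0) = 40 / 4 = 10
20 log₁₀(10) ≈ 20.00 dB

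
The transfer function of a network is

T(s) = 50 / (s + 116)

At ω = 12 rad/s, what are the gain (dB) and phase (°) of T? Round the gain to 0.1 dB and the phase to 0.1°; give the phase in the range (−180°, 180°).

At s = jω = j12:
pole (s+116): 116 + j12 → |·| = √(116²+12²) = √13600 ≈ 116.62, ∠ = arctan(12/116) ≈ 5.91°
|T| = 50 / 116.62 ≈ 0.42874
Gain = 20 log₁₀(0.42874) ≈ -7.36 dB
∠T = 0.00° − 5.91° = -5.91°

-7.4 dB, -5.9°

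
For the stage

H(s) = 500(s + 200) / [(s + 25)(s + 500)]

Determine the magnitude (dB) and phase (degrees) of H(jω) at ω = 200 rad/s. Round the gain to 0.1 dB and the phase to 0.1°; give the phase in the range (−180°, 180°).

At s = jω = j200:
zero (s+200): 200 + j200 → |·| = √(200²+200²) = √80000 ≈ 282.84, ∠ = arctan(200/200) ≈ 45.00°
pole (s+25): 25 + j200 → |·| = √(25²+200²) = √40625 ≈ 201.56, ∠ = arctan(200/25) ≈ 82.87°
pole (s+500): 500 + j200 → |·| = √(500²+200²) = √290000 ≈ 538.52, ∠ = arctan(200/500) ≈ 21.80°
|H| = 500 · 282.84 / 1.0854e+05 ≈ 1.3029
Gain = 20 log₁₀(1.3029) ≈ 2.30 dB
∠H = 45.00° − 104.67° = -59.67°

2.3 dB, -59.7°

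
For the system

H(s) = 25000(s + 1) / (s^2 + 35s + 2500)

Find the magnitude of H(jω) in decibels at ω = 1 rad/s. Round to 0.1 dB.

At s = jω = j1:
zero (s+1): 1 + j1 → |·| = √(1²+1²) = √2 ≈ 1.4142, ∠ = arctan(1/1) ≈ 45.00°
quadratic: (j1)² + 35·j1 + 2500 = 2499 + j35 → |·| ≈ 2499.2, ∠ ≈ 0.80°
|H| = 25000 · 1.4142 / 2499.2 ≈ 14.147
Gain = 20 log₁₀(14.147) ≈ 23.01 dB

23.0 dB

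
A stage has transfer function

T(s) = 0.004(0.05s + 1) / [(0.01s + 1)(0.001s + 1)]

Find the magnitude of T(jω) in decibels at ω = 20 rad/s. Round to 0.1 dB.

At ω = 20 rad/s:
zero (1 + j20·0.05) = 1 + j1 → |·| ≈ 1.4142, ∠ ≈ 45.00°
pole (1 + j20·0.01) = 1 + j0.2 → |·| ≈ 1.0198, ∠ ≈ 11.31°
pole (1 + j20·0.001) = 1 + j0.02 → |·| ≈ 1.0002, ∠ ≈ 1.15°
|T| = 0.004 · 1.4142 / (1.0198 · 1.0002) ≈ 0.0055459
Gain = 20 log₁₀(0.0055459) ≈ -45.12 dB

-45.1 dB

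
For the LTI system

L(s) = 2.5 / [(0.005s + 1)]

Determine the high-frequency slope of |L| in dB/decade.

Each pole contributes −20 dB/decade at high frequency; each zero contributes +20 dB/decade.
Net: 0 zero(s) − 1 pole(s) → -20 dB/decade.

-20 dB/decade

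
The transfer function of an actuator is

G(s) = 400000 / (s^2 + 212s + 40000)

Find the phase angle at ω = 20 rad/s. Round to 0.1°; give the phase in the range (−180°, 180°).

-6.1°

At s = jω = j20:
quadratic: (j20)² + 212·j20 + 40000 = 39600 + j4240 → |·| ≈ 39826, ∠ ≈ 6.11°
∠G = 0.00° − 6.11° = -6.11°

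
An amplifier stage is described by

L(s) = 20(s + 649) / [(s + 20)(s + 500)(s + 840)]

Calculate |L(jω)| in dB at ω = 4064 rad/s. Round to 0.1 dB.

At s = jω = j4064:
zero (s+649): 649 + j4064 → |·| = √(649²+4064²) = √16937297 ≈ 4115.5, ∠ = arctan(4064/649) ≈ 80.93°
pole (s+20): 20 + j4064 → |·| = √(20²+4064²) = √16516496 ≈ 4064, ∠ = arctan(4064/20) ≈ 89.72°
pole (s+500): 500 + j4064 → |·| = √(500²+4064²) = √16766096 ≈ 4094.6, ∠ = arctan(4064/500) ≈ 82.99°
pole (s+840): 840 + j4064 → |·| = √(840²+4064²) = √17221696 ≈ 4149.9, ∠ = arctan(4064/840) ≈ 78.32°
|L| = 20 · 4115.5 / 6.9056e+10 ≈ 1.1919e-06
Gain = 20 log₁₀(1.1919e-06) ≈ -118.48 dB

-118.5 dB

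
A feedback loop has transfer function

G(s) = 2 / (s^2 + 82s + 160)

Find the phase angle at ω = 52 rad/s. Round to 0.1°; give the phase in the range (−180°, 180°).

Substitute s = j52:
Numerator: 2 = 2 + j0
Denominator: (j52)^2 + 82(j52) + 160 = -2544 + j4264
|N| = √(2² + 0²) ≈ 2, ∠N ≈ 0.00°
|D| = √(2544² + 4264²) ≈ 4965.2, ∠D ≈ 120.82°
∠G = 0.00° − 120.82° = -120.82°

-120.8°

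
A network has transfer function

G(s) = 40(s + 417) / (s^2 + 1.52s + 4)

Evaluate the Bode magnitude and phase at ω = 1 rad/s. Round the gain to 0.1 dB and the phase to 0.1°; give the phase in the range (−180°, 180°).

At s = jω = j1:
zero (s+417): 417 + j1 → |·| = √(417²+1²) = √173890 ≈ 417, ∠ = arctan(1/417) ≈ 0.14°
quadratic: (j1)² + 1.52·j1 + 4 = 3 + j1.52 → |·| ≈ 3.3631, ∠ ≈ 26.87°
|G| = 40 · 417 / 3.3631 ≈ 4959.7
Gain = 20 log₁₀(4959.7) ≈ 73.91 dB
∠G = 0.14° − 26.87° = -26.73°

73.9 dB, -26.7°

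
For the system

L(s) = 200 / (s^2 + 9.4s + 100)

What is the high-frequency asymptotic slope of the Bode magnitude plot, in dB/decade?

Each pole contributes −20 dB/decade at high frequency; each zero contributes +20 dB/decade.
Net: 0 zero(s) − 2 pole(s) → -40 dB/decade.

-40 dB/decade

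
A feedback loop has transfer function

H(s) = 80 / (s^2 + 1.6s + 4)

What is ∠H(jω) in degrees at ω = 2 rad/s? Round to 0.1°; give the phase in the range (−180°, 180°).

-90.0°

At s = jω = j2:
quadratic: (j2)² + 1.6·j2 + 4 = 0 + j3.2 → |·| ≈ 3.2, ∠ ≈ 90.00°
∠H = 0.00° − 90.00° = -90.00°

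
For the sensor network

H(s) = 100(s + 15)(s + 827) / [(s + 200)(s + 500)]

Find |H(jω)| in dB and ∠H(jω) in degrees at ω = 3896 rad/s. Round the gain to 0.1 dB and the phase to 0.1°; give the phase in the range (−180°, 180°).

At s = jω = j3896:
zero (s+15): 15 + j3896 → |·| = √(15²+3896²) = √15179041 ≈ 3896, ∠ = arctan(3896/15) ≈ 89.78°
zero (s+827): 827 + j3896 → |·| = √(827²+3896²) = √15862745 ≈ 3982.8, ∠ = arctan(3896/827) ≈ 78.02°
pole (s+200): 200 + j3896 → |·| = √(200²+3896²) = √15218816 ≈ 3901.1, ∠ = arctan(3896/200) ≈ 87.06°
pole (s+500): 500 + j3896 → |·| = √(500²+3896²) = √15428816 ≈ 3928, ∠ = arctan(3896/500) ≈ 82.69°
|H| = 100 · 1.5517e+07 / 1.5324e+07 ≈ 101.26
Gain = 20 log₁₀(101.26) ≈ 40.11 dB
∠H = 167.80° − 169.75° = -1.95°

40.1 dB, -2.0°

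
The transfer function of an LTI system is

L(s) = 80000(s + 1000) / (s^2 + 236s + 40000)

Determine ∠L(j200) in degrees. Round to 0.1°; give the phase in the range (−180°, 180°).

At s = jω = j200:
zero (s+1000): 1000 + j200 → |·| = √(1000²+200²) = √1040000 ≈ 1019.8, ∠ = arctan(200/1000) ≈ 11.31°
quadratic: (j200)² + 236·j200 + 40000 = 0 + j47200 → |·| ≈ 47200, ∠ ≈ 90.00°
∠L = 11.31° − 90.00° = -78.69°

-78.7°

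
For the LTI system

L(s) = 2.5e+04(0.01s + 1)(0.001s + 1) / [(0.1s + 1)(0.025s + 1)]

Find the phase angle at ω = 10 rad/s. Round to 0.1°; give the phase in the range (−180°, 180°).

At ω = 10 rad/s:
zero (1 + j10·0.01) = 1 + j0.1 → |·| ≈ 1.005, ∠ ≈ 5.71°
zero (1 + j10·0.001) = 1 + j0.01 → |·| ≈ 1, ∠ ≈ 0.57°
pole (1 + j10·0.1) = 1 + j1 → |·| ≈ 1.4142, ∠ ≈ 45.00°
pole (1 + j10·0.025) = 1 + j0.25 → |·| ≈ 1.0308, ∠ ≈ 14.04°
∠L = (5.71° + 0.57°) − (45.00° + 14.04°) = -52.76°

-52.8°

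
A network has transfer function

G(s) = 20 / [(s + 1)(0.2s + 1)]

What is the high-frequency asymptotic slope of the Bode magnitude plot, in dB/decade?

Each pole contributes −20 dB/decade at high frequency; each zero contributes +20 dB/decade.
Net: 0 zero(s) − 2 pole(s) → -40 dB/decade.

-40 dB/decade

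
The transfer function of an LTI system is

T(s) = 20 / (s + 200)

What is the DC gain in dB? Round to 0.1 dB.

-20.0 dB

T(0) = 20 / (200) = 0.1
20 log₁₀(0.1) ≈ -20.00 dB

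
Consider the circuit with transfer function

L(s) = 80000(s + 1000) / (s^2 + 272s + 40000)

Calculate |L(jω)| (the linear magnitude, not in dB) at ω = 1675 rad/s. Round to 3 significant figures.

At s = jω = j1675:
zero (s+1000): 1000 + j1675 → |·| = √(1000²+1675²) = √3805625 ≈ 1950.8, ∠ = arctan(1675/1000) ≈ 59.16°
quadratic: (j1675)² + 272·j1675 + 40000 = -2765625 + j455600 → |·| ≈ 2.8029e+06, ∠ ≈ 170.65°
|L| = 80000 · 1950.8 / 2.8029e+06 ≈ 55.679

55.7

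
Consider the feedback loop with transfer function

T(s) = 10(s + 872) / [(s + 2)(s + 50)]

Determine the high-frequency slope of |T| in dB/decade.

-20 dB/decade

Each pole contributes −20 dB/decade at high frequency; each zero contributes +20 dB/decade.
Net: 1 zero(s) − 2 pole(s) → -20 dB/decade.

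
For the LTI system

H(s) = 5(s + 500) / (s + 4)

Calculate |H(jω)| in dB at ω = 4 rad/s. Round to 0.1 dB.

At s = jω = j4:
zero (s+500): 500 + j4 → |·| = √(500²+4²) = √250016 ≈ 500.02, ∠ = arctan(4/500) ≈ 0.46°
pole (s+4): 4 + j4 → |·| = √(4²+4²) = √32 ≈ 5.6569, ∠ = arctan(4/4) ≈ 45.00°
|H| = 5 · 500.02 / 5.6569 ≈ 441.96
Gain = 20 log₁₀(441.96) ≈ 52.91 dB

52.9 dB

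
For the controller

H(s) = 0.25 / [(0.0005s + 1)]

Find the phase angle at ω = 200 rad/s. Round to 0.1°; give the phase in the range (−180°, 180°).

-5.7°

At ω = 200 rad/s:
pole (1 + j200·0.0005) = 1 + j0.1 → |·| ≈ 1.005, ∠ ≈ 5.71°
∠H = (0°) − (5.71°) = -5.71°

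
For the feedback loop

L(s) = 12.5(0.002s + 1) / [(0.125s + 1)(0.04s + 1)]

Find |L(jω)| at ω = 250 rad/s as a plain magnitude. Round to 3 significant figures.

At ω = 250 rad/s:
zero (1 + j250·0.002) = 1 + j0.5 → |·| ≈ 1.118, ∠ ≈ 26.57°
pole (1 + j250·0.125) = 1 + j31.25 → |·| ≈ 31.266, ∠ ≈ 88.17°
pole (1 + j250·0.04) = 1 + j10 → |·| ≈ 10.05, ∠ ≈ 84.29°
|L| = 12.5 · 1.118 / (31.266 · 10.05) ≈ 0.044475

0.0445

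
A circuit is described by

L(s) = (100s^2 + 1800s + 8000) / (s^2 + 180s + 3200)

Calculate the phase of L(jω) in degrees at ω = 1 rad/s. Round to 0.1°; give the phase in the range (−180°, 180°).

9.6°

Substitute s = j1:
Numerator: 100(j1)^2 + 1800(j1) + 8000 = 7900 + j1800
Denominator: (j1)^2 + 180(j1) + 3200 = 3199 + j180
|N| = √(7900² + 1800²) ≈ 8102.5, ∠N ≈ 12.84°
|D| = √(3199² + 180²) ≈ 3204.1, ∠D ≈ 3.22°
∠L = 12.84° − 3.22° = 9.62°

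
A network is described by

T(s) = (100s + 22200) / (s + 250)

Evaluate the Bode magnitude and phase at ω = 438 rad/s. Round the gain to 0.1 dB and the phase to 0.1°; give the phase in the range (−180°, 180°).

Substitute s = j438:
Numerator: 100(j438) + 22200 = 22200 + j43800
Denominator: (j438) + 250 = 250 + j438
|N| = √(22200² + 43800²) ≈ 49105, ∠N ≈ 63.12°
|D| = √(250² + 438²) ≈ 504.33, ∠D ≈ 60.28°
|T| = 49105 / 504.33 ≈ 97.367
Gain = 20 log₁₀(97.367) ≈ 39.77 dB
∠T = 63.12° − 60.28° = 2.84°

39.8 dB, 2.8°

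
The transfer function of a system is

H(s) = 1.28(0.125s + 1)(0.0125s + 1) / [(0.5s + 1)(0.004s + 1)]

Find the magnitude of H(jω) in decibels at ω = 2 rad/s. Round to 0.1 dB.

-0.6 dB

At ω = 2 rad/s:
zero (1 + j2·0.125) = 1 + j0.25 → |·| ≈ 1.0308, ∠ ≈ 14.04°
zero (1 + j2·0.0125) = 1 + j0.025 → |·| ≈ 1.0003, ∠ ≈ 1.43°
pole (1 + j2·0.5) = 1 + j1 → |·| ≈ 1.4142, ∠ ≈ 45.00°
pole (1 + j2·0.004) = 1 + j0.008 → |·| ≈ 1, ∠ ≈ 0.46°
|H| = 1.28 · 1.0308 · 1.0003 / (1.4142 · 1) ≈ 0.93326
Gain = 20 log₁₀(0.93326) ≈ -0.60 dB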